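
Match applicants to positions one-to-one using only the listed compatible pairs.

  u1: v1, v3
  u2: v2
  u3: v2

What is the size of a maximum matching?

Unit-capacity flow: source→left, listed edges, right→sink; max matching = max flow.
Augmenting path u1→v1 (+1); matched 1.
Augmenting path u2→v2 (+1); matched 2.
No augmenting path remains; maximum matching = 2.
König certificate: {u1, v2} is a vertex cover of size 2 (every listed pair touches it), so no matching can be larger.

2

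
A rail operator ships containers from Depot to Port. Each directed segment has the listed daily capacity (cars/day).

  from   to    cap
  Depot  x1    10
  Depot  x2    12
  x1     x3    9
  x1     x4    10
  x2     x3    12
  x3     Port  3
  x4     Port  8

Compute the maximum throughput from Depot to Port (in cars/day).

11

Augment Depot→x1→x3→Port: bottleneck 3, flow now 3.
Augment Depot→x1→x4→Port: bottleneck 7, flow now 10.
Augment Depot→x2→x3→x1→x4→Port: bottleneck 1, flow now 11. (uses reverse residual edge)
No augmenting path remains; maximum flow = 11.
In the residual graph, reachable from Depot: {Depot, x1, x2, x3, x4}.
Min-cut edges: x3→Port (3), x4→Port (8); capacity 3 + 8 = 11.
This cut is saturated, so no flow can exceed 11.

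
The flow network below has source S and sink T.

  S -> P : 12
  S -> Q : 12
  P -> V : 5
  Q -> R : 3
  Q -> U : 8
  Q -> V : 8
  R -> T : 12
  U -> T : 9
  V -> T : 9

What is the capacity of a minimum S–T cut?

Augment S→P→V→T: bottleneck 5, flow now 5.
Augment S→Q→R→T: bottleneck 3, flow now 8.
Augment S→Q→U→T: bottleneck 8, flow now 16.
Augment S→Q→V→T: bottleneck 1, flow now 17.
No augmenting path remains; maximum flow = 17.
By max-flow min-cut, the minimum cut capacity equals the max flow.
In the residual graph, reachable from S: {S, P}.
Min-cut edges: S→Q (12), P→V (5); capacity 12 + 5 = 17.

17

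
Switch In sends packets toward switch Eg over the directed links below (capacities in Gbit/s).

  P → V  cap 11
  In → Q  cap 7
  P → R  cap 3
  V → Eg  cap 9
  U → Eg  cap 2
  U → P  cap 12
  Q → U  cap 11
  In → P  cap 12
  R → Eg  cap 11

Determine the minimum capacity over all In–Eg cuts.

14

Augment In→P→R→Eg: bottleneck 3, flow now 3.
Augment In→P→V→Eg: bottleneck 9, flow now 12.
Augment In→Q→U→Eg: bottleneck 2, flow now 14.
No augmenting path remains; maximum flow = 14.
By max-flow min-cut, the minimum cut capacity equals the max flow.
In the residual graph, reachable from In: {In, P, Q, U, V}.
Min-cut edges: P→R (3), U→Eg (2), V→Eg (9); capacity 3 + 2 + 9 = 14.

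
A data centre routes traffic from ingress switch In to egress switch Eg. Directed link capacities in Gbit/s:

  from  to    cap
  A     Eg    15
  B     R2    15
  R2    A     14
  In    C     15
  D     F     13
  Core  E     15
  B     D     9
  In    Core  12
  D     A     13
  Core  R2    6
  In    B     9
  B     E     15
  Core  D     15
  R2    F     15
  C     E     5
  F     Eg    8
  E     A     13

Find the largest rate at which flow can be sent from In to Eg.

Augment In→C→E→A→Eg: bottleneck 5, flow now 5.
Augment In→Core→R2→A→Eg: bottleneck 6, flow now 11.
Augment In→Core→E→A→Eg: bottleneck 4, flow now 15.
Augment In→Core→D→F→Eg: bottleneck 2, flow now 17.
Augment In→B→R2→F→Eg: bottleneck 6, flow now 23.
No augmenting path remains; maximum flow = 23.
In the residual graph, reachable from In: {In, C, Core, B, R2, E, D, A, F}.
Min-cut edges: A→Eg (15), F→Eg (8); capacity 15 + 8 = 23.
This cut is saturated, so no flow can exceed 23.

23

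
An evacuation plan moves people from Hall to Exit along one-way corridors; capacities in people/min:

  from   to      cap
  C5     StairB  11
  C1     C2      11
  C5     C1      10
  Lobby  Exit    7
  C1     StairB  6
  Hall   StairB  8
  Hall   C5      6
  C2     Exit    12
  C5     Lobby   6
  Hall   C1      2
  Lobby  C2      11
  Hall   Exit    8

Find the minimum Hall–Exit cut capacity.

Augment Hall→Exit: bottleneck 8, flow now 8.
Augment Hall→C5→Lobby→Exit: bottleneck 6, flow now 14.
Augment Hall→C1→C2→Exit: bottleneck 2, flow now 16.
No augmenting path remains; maximum flow = 16.
By max-flow min-cut, the minimum cut capacity equals the max flow.
In the residual graph, reachable from Hall: {Hall, StairB}.
Min-cut edges: Hall→C5 (6), Hall→C1 (2), Hall→Exit (8); capacity 6 + 2 + 8 = 16.

16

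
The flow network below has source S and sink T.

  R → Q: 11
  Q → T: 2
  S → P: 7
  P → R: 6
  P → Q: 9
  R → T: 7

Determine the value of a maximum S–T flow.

7

Augment S→P→Q→T: bottleneck 2, flow now 2.
Augment S→P→R→T: bottleneck 5, flow now 7.
No augmenting path remains; maximum flow = 7.
In the residual graph, reachable from S: {S}.
Min-cut edges: S→P (7); capacity 7 = 7.
This cut is saturated, so no flow can exceed 7.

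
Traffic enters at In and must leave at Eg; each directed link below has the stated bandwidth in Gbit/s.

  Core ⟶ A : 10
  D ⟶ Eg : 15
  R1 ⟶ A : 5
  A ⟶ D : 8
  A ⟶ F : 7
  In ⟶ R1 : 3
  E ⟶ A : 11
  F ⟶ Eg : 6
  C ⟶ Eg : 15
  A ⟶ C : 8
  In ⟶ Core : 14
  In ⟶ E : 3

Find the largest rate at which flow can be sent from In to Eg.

Augment In→R1→A→D→Eg: bottleneck 3, flow now 3.
Augment In→Core→A→D→Eg: bottleneck 5, flow now 8.
Augment In→Core→A→F→Eg: bottleneck 5, flow now 13.
Augment In→E→A→F→Eg: bottleneck 1, flow now 14.
Augment In→E→A→C→Eg: bottleneck 2, flow now 16.
No augmenting path remains; maximum flow = 16.
In the residual graph, reachable from In: {In, Core}.
Min-cut edges: In→R1 (3), In→E (3), Core→A (10); capacity 3 + 3 + 10 = 16.
This cut is saturated, so no flow can exceed 16.

16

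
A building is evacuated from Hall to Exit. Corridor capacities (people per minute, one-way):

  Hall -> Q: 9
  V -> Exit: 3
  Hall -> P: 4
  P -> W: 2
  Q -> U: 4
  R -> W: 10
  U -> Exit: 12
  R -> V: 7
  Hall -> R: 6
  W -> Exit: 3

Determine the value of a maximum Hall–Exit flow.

10

Augment Hall→P→W→Exit: bottleneck 2, flow now 2.
Augment Hall→Q→U→Exit: bottleneck 4, flow now 6.
Augment Hall→R→V→Exit: bottleneck 3, flow now 9.
Augment Hall→R→W→Exit: bottleneck 1, flow now 10.
No augmenting path remains; maximum flow = 10.
In the residual graph, reachable from Hall: {Hall, P, Q, R, V, W}.
Min-cut edges: Q→U (4), V→Exit (3), W→Exit (3); capacity 4 + 3 + 3 = 10.
This cut is saturated, so no flow can exceed 10.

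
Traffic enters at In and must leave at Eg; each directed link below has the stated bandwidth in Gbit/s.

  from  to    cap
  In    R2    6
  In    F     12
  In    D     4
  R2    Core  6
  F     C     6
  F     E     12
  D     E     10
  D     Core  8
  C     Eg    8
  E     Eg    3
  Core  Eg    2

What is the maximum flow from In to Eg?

Augment In→R2→Core→Eg: bottleneck 2, flow now 2.
Augment In→F→C→Eg: bottleneck 6, flow now 8.
Augment In→F→E→Eg: bottleneck 3, flow now 11.
No augmenting path remains; maximum flow = 11.
In the residual graph, reachable from In: {In, R2, F, D, E, Core}.
Min-cut edges: F→C (6), E→Eg (3), Core→Eg (2); capacity 6 + 3 + 2 = 11.
This cut is saturated, so no flow can exceed 11.

11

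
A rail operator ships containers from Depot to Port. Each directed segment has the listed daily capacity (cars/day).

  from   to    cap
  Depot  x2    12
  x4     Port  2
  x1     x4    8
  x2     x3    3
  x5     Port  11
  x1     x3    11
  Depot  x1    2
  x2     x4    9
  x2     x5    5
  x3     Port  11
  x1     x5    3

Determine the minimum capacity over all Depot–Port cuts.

12

Augment Depot→x1→x3→Port: bottleneck 2, flow now 2.
Augment Depot→x2→x3→Port: bottleneck 3, flow now 5.
Augment Depot→x2→x4→Port: bottleneck 2, flow now 7.
Augment Depot→x2→x5→Port: bottleneck 5, flow now 12.
No augmenting path remains; maximum flow = 12.
By max-flow min-cut, the minimum cut capacity equals the max flow.
In the residual graph, reachable from Depot: {Depot, x2, x4}.
Min-cut edges: Depot→x1 (2), x2→x3 (3), x2→x5 (5), x4→Port (2); capacity 2 + 3 + 5 + 2 = 12.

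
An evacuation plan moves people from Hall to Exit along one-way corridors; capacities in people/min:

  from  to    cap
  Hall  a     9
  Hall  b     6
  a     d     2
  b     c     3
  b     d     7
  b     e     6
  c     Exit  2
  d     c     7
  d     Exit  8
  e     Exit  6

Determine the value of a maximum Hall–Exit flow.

8

Augment Hall→a→d→Exit: bottleneck 2, flow now 2.
Augment Hall→b→c→Exit: bottleneck 2, flow now 4.
Augment Hall→b→d→Exit: bottleneck 4, flow now 8.
No augmenting path remains; maximum flow = 8.
In the residual graph, reachable from Hall: {Hall, a}.
Min-cut edges: Hall→b (6), a→d (2); capacity 6 + 2 = 8.
This cut is saturated, so no flow can exceed 8.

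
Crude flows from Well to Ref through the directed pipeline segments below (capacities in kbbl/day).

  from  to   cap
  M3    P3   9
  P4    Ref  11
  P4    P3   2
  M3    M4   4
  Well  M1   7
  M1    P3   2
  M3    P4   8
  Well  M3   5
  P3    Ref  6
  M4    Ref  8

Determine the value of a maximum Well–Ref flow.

7

Augment Well→M3→M4→Ref: bottleneck 4, flow now 4.
Augment Well→M3→P3→Ref: bottleneck 1, flow now 5.
Augment Well→M1→P3→Ref: bottleneck 2, flow now 7.
No augmenting path remains; maximum flow = 7.
In the residual graph, reachable from Well: {Well, M1}.
Min-cut edges: Well→M3 (5), M1→P3 (2); capacity 5 + 2 = 7.
This cut is saturated, so no flow can exceed 7.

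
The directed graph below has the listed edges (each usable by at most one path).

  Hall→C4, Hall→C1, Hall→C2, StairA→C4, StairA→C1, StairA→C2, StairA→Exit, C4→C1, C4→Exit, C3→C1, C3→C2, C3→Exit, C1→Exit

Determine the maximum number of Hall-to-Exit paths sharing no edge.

Assign every edge capacity 1; by Menger, the answer equals the max flow.
Path Hall→C4→Exit (+1); total 1.
Path Hall→C1→Exit (+1); total 2.
No residual Hall→Exit path; max flow = 2.
Certifying cut of size 2: {Hall→C1, Hall→C4}.

2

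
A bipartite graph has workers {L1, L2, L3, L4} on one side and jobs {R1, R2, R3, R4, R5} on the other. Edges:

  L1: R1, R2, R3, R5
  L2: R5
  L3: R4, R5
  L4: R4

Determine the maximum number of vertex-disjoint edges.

Unit-capacity flow: source→left, listed edges, right→sink; max matching = max flow.
Augmenting path L1→R1 (+1); matched 1.
Augmenting path L2→R5 (+1); matched 2.
Augmenting path L3→R4 (+1); matched 3.
No augmenting path remains; maximum matching = 3.
König certificate: {L1, R4, R5} is a vertex cover of size 3 (every listed pair touches it), so no matching can be larger.

3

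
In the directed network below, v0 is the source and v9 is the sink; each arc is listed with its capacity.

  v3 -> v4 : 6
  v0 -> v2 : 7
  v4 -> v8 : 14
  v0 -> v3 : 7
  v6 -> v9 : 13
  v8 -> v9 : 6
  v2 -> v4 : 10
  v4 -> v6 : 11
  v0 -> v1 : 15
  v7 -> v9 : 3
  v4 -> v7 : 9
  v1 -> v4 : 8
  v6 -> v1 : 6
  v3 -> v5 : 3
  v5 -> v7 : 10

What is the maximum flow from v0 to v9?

20

Augment v0→v1→v4→v6→v9: bottleneck 8, flow now 8.
Augment v0→v2→v4→v6→v9: bottleneck 3, flow now 11.
Augment v0→v2→v4→v7→v9: bottleneck 3, flow now 14.
Augment v0→v2→v4→v8→v9: bottleneck 1, flow now 15.
Augment v0→v3→v4→v8→v9: bottleneck 5, flow now 20.
No augmenting path remains; maximum flow = 20.
In the residual graph, reachable from v0: {v0, v1, v2, v3, v4, v5, v7, v8}.
Min-cut edges: v4→v6 (11), v7→v9 (3), v8→v9 (6); capacity 11 + 3 + 6 = 20.
This cut is saturated, so no flow can exceed 20.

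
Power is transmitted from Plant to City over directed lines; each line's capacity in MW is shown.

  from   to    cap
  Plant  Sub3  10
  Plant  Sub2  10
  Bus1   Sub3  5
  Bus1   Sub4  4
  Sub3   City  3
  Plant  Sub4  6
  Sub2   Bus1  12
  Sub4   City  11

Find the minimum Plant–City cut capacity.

13

Augment Plant→Sub4→City: bottleneck 6, flow now 6.
Augment Plant→Sub3→City: bottleneck 3, flow now 9.
Augment Plant→Sub2→Bus1→Sub4→City: bottleneck 4, flow now 13.
No augmenting path remains; maximum flow = 13.
By max-flow min-cut, the minimum cut capacity equals the max flow.
In the residual graph, reachable from Plant: {Plant, Sub2, Bus1, Sub3}.
Min-cut edges: Plant→Sub4 (6), Bus1→Sub4 (4), Sub3→City (3); capacity 6 + 4 + 3 = 13.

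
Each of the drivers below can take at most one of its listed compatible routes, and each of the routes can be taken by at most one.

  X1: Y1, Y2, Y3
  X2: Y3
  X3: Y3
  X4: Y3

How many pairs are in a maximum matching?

2

Unit-capacity flow: source→left, listed edges, right→sink; max matching = max flow.
Augmenting path X1→Y1 (+1); matched 1.
Augmenting path X2→Y3 (+1); matched 2.
No augmenting path remains; maximum matching = 2.
König certificate: {X1, Y3} is a vertex cover of size 2 (every listed pair touches it), so no matching can be larger.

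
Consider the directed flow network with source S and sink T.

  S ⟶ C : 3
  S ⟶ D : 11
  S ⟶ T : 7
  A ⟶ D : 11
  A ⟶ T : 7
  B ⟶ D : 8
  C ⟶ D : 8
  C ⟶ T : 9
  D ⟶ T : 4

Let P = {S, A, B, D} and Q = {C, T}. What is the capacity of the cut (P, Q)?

Edges leaving {S, A, B, D}: S→C (3), S→T (7), A→T (7), D→T (4).
Cut capacity = 3 + 7 + 7 + 4 = 21.

21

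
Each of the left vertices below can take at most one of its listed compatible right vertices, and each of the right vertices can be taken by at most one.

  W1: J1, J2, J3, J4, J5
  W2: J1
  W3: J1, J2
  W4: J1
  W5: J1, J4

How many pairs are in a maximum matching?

4

Unit-capacity flow: source→left, listed edges, right→sink; max matching = max flow.
Augmenting path W1→J1 (+1); matched 1.
Augmenting path W3→J2 (+1); matched 2.
Augmenting path W5→J4 (+1); matched 3.
Augmenting path W2→J1→W1→J3 (+1); matched 4.
No augmenting path remains; maximum matching = 4.
König certificate: {W1, W3, W5, J1} is a vertex cover of size 4 (every listed pair touches it), so no matching can be larger.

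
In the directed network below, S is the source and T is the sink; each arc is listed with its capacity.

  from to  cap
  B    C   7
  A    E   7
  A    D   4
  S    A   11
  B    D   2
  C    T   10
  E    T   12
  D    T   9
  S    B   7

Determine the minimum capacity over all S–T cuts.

18

Augment S→A→D→T: bottleneck 4, flow now 4.
Augment S→A→E→T: bottleneck 7, flow now 11.
Augment S→B→C→T: bottleneck 7, flow now 18.
No augmenting path remains; maximum flow = 18.
By max-flow min-cut, the minimum cut capacity equals the max flow.
In the residual graph, reachable from S: {S}.
Min-cut edges: S→A (11), S→B (7); capacity 11 + 7 = 18.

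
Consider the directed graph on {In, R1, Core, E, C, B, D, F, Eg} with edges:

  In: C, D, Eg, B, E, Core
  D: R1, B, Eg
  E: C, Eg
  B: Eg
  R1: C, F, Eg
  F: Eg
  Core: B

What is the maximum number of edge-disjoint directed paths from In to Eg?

Assign every edge capacity 1; by Menger, the answer equals the max flow.
Path In→Eg (+1); total 1.
Path In→E→Eg (+1); total 2.
Path In→B→Eg (+1); total 3.
Path In→D→Eg (+1); total 4.
No residual In→Eg path; max flow = 4.
Certifying cut of size 4: {B→Eg, In→D, In→E, In→Eg}.

4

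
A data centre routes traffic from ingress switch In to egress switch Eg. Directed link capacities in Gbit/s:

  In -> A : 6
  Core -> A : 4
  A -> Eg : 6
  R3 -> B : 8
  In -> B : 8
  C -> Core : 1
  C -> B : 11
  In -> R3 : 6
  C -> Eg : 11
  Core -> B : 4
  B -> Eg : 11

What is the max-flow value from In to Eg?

17

Augment In→A→Eg: bottleneck 6, flow now 6.
Augment In→B→Eg: bottleneck 8, flow now 14.
Augment In→R3→B→Eg: bottleneck 3, flow now 17.
No augmenting path remains; maximum flow = 17.
In the residual graph, reachable from In: {In, R3, B}.
Min-cut edges: In→A (6), B→Eg (11); capacity 6 + 11 = 17.
This cut is saturated, so no flow can exceed 17.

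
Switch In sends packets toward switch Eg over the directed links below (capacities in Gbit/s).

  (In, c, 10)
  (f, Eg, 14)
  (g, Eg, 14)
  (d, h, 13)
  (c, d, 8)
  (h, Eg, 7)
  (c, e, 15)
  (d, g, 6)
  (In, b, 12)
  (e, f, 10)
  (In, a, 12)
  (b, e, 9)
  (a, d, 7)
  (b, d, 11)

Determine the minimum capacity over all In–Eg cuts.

23

Augment In→a→d→g→Eg: bottleneck 6, flow now 6.
Augment In→a→d→h→Eg: bottleneck 1, flow now 7.
Augment In→b→d→h→Eg: bottleneck 6, flow now 13.
Augment In→b→e→f→Eg: bottleneck 6, flow now 19.
Augment In→c→e→f→Eg: bottleneck 4, flow now 23.
No augmenting path remains; maximum flow = 23.
By max-flow min-cut, the minimum cut capacity equals the max flow.
In the residual graph, reachable from In: {In, a, b, c, d, e, h}.
Min-cut edges: d→g (6), e→f (10), h→Eg (7); capacity 6 + 10 + 7 = 23.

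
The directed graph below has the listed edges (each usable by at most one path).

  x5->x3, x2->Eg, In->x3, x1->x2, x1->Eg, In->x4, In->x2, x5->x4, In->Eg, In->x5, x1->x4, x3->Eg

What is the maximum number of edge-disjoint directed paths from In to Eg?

Assign every edge capacity 1; by Menger, the answer equals the max flow.
Path In→Eg (+1); total 1.
Path In→x2→Eg (+1); total 2.
Path In→x3→Eg (+1); total 3.
No residual In→Eg path; max flow = 3.
Certifying cut of size 3: {In→Eg, In→x2, x3→Eg}.

3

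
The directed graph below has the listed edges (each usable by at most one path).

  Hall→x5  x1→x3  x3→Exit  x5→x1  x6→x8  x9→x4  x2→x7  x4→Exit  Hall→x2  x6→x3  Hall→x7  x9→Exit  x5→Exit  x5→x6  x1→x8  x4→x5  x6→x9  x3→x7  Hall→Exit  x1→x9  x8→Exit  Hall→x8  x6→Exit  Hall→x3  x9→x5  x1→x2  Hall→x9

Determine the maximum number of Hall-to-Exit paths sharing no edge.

Assign every edge capacity 1; by Menger, the answer equals the max flow.
Path Hall→Exit (+1); total 1.
Path Hall→x3→Exit (+1); total 2.
Path Hall→x5→Exit (+1); total 3.
Path Hall→x8→Exit (+1); total 4.
Path Hall→x9→Exit (+1); total 5.
No residual Hall→Exit path; max flow = 5.
Certifying cut of size 5: {Hall→Exit, Hall→x3, Hall→x5, Hall→x8, Hall→x9}.

5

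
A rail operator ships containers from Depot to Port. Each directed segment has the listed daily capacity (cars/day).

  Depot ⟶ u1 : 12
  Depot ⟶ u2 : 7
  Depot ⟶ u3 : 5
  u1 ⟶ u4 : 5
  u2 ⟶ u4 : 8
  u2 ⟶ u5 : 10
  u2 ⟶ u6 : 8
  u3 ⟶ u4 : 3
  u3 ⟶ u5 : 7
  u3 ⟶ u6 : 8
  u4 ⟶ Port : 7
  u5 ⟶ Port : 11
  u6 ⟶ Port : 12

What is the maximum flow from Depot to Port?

Augment Depot→u1→u4→Port: bottleneck 5, flow now 5.
Augment Depot→u2→u4→Port: bottleneck 2, flow now 7.
Augment Depot→u2→u5→Port: bottleneck 5, flow now 12.
Augment Depot→u3→u5→Port: bottleneck 5, flow now 17.
No augmenting path remains; maximum flow = 17.
In the residual graph, reachable from Depot: {Depot, u1}.
Min-cut edges: Depot→u2 (7), Depot→u3 (5), u1→u4 (5); capacity 7 + 5 + 5 = 17.
This cut is saturated, so no flow can exceed 17.

17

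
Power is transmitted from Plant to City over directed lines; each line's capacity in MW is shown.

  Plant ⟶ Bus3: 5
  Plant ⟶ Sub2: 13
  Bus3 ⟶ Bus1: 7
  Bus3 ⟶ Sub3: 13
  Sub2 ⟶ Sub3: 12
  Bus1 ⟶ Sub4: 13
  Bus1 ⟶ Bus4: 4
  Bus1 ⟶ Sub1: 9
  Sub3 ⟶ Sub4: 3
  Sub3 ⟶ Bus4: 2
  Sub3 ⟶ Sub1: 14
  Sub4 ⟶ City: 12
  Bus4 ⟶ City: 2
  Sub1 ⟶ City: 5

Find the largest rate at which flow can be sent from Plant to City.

Augment Plant→Bus3→Bus1→Sub4→City: bottleneck 5, flow now 5.
Augment Plant→Sub2→Sub3→Sub4→City: bottleneck 3, flow now 8.
Augment Plant→Sub2→Sub3→Bus4→City: bottleneck 2, flow now 10.
Augment Plant→Sub2→Sub3→Sub1→City: bottleneck 5, flow now 15.
No augmenting path remains; maximum flow = 15.
In the residual graph, reachable from Plant: {Plant, Sub2, Sub3, Sub1}.
Min-cut edges: Plant→Bus3 (5), Sub3→Sub4 (3), Sub3→Bus4 (2), Sub1→City (5); capacity 5 + 3 + 2 + 5 = 15.
This cut is saturated, so no flow can exceed 15.

15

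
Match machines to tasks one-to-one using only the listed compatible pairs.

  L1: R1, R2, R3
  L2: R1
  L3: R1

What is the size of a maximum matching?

2

Unit-capacity flow: source→left, listed edges, right→sink; max matching = max flow.
Augmenting path L1→R1 (+1); matched 1.
Augmenting path L2→R1→L1→R2 (+1); matched 2.
No augmenting path remains; maximum matching = 2.
König certificate: {L1, R1} is a vertex cover of size 2 (every listed pair touches it), so no matching can be larger.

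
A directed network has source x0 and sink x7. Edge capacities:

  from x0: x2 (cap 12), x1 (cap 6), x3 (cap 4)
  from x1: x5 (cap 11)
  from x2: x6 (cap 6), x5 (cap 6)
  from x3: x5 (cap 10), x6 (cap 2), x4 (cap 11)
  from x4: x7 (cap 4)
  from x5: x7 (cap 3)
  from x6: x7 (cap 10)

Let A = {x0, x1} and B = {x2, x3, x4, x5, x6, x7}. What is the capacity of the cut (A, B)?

27

Edges leaving {x0, x1}: x0→x2 (12), x0→x3 (4), x1→x5 (11).
Cut capacity = 12 + 4 + 11 = 27.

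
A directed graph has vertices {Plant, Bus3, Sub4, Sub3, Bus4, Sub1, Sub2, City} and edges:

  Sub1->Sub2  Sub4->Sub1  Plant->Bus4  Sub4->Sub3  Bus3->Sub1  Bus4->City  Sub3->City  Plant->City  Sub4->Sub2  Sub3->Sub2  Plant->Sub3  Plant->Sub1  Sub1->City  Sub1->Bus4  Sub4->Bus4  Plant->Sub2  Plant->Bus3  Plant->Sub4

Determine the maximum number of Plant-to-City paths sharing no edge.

Assign every edge capacity 1; by Menger, the answer equals the max flow.
Path Plant→City (+1); total 1.
Path Plant→Sub3→City (+1); total 2.
Path Plant→Bus4→City (+1); total 3.
Path Plant→Sub1→City (+1); total 4.
No residual Plant→City path; max flow = 4.
Certifying cut of size 4: {Bus4→City, Plant→City, Sub1→City, Sub3→City}.

4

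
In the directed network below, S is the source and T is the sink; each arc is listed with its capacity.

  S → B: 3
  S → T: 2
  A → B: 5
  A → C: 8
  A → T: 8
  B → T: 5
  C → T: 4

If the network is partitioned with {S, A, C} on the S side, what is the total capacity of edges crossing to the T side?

Edges leaving {S, A, C}: S→B (3), S→T (2), A→B (5), A→T (8), C→T (4).
Cut capacity = 3 + 2 + 5 + 8 + 4 = 22.

22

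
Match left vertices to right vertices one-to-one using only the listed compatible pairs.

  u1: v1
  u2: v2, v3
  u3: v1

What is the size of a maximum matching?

Unit-capacity flow: source→left, listed edges, right→sink; max matching = max flow.
Augmenting path u1→v1 (+1); matched 1.
Augmenting path u2→v2 (+1); matched 2.
No augmenting path remains; maximum matching = 2.
König certificate: {u2, v1} is a vertex cover of size 2 (every listed pair touches it), so no matching can be larger.

2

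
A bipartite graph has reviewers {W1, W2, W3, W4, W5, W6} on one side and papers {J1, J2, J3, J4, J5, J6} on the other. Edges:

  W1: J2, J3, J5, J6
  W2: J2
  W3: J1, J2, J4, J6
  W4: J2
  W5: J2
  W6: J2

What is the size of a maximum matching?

3

Unit-capacity flow: source→left, listed edges, right→sink; max matching = max flow.
Augmenting path W1→J2 (+1); matched 1.
Augmenting path W3→J1 (+1); matched 2.
Augmenting path W2→J2→W1→J3 (+1); matched 3.
No augmenting path remains; maximum matching = 3.
König certificate: {W1, W3, J2} is a vertex cover of size 3 (every listed pair touches it), so no matching can be larger.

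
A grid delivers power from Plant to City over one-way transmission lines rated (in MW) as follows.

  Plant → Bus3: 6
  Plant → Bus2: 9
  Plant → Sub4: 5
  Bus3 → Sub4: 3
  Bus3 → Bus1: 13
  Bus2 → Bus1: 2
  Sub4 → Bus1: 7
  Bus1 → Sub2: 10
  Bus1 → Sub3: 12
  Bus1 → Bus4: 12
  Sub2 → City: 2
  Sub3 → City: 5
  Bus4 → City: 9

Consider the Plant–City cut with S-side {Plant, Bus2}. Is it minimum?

Given cut capacity: 6 + 5 + 2 = 13.
Augment Plant→Bus3→Bus1→Sub2→City: bottleneck 2, flow now 2.
Augment Plant→Bus3→Bus1→Sub3→City: bottleneck 4, flow now 6.
Augment Plant→Bus2→Bus1→Sub3→City: bottleneck 1, flow now 7.
Augment Plant→Bus2→Bus1→Bus4→City: bottleneck 1, flow now 8.
Augment Plant→Sub4→Bus1→Bus4→City: bottleneck 5, flow now 13.
No augmenting path remains; maximum flow = 13.
Cut capacity 13 equals the max flow, so it is a minimum cut.

Yes — it is a minimum cut (capacity 13).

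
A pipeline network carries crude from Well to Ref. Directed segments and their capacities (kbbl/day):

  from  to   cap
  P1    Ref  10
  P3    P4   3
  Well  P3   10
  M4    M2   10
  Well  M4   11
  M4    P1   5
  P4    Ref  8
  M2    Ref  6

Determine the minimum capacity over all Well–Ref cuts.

Augment Well→P3→P4→Ref: bottleneck 3, flow now 3.
Augment Well→M4→P1→Ref: bottleneck 5, flow now 8.
Augment Well→M4→M2→Ref: bottleneck 6, flow now 14.
No augmenting path remains; maximum flow = 14.
By max-flow min-cut, the minimum cut capacity equals the max flow.
In the residual graph, reachable from Well: {Well, P3}.
Min-cut edges: Well→M4 (11), P3→P4 (3); capacity 11 + 3 = 14.

14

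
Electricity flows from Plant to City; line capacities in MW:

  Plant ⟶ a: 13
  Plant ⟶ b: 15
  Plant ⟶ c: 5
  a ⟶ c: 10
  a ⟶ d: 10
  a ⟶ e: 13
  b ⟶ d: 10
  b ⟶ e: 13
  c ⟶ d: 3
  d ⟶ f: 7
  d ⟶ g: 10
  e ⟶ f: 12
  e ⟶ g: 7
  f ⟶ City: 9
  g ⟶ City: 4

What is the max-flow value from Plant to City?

Augment Plant→a→d→f→City: bottleneck 7, flow now 7.
Augment Plant→a→d→g→City: bottleneck 3, flow now 10.
Augment Plant→a→e→f→City: bottleneck 2, flow now 12.
Augment Plant→a→e→g→City: bottleneck 1, flow now 13.
No augmenting path remains; maximum flow = 13.
In the residual graph, reachable from Plant: {Plant, a, b, c, d, e, f, g}.
Min-cut edges: f→City (9), g→City (4); capacity 9 + 4 = 13.
This cut is saturated, so no flow can exceed 13.

13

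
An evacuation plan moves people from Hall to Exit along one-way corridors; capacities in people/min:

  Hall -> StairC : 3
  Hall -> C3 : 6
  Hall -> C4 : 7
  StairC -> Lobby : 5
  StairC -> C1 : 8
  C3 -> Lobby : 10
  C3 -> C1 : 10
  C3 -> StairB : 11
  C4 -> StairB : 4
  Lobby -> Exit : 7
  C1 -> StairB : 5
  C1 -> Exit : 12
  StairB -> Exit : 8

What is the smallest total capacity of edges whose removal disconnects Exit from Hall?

13

Augment Hall→StairC→Lobby→Exit: bottleneck 3, flow now 3.
Augment Hall→C3→Lobby→Exit: bottleneck 4, flow now 7.
Augment Hall→C3→C1→Exit: bottleneck 2, flow now 9.
Augment Hall→C4→StairB→Exit: bottleneck 4, flow now 13.
No augmenting path remains; maximum flow = 13.
By max-flow min-cut, the minimum cut capacity equals the max flow.
In the residual graph, reachable from Hall: {Hall, C4}.
Min-cut edges: Hall→StairC (3), Hall→C3 (6), C4→StairB (4); capacity 3 + 6 + 4 = 13.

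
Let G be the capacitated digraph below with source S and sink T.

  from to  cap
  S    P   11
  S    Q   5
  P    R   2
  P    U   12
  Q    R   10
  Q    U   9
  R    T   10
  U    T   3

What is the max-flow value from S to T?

Augment S→P→R→T: bottleneck 2, flow now 2.
Augment S→P→U→T: bottleneck 3, flow now 5.
Augment S→Q→R→T: bottleneck 5, flow now 10.
No augmenting path remains; maximum flow = 10.
In the residual graph, reachable from S: {S, P, U}.
Min-cut edges: S→Q (5), P→R (2), U→T (3); capacity 5 + 2 + 3 = 10.
This cut is saturated, so no flow can exceed 10.

10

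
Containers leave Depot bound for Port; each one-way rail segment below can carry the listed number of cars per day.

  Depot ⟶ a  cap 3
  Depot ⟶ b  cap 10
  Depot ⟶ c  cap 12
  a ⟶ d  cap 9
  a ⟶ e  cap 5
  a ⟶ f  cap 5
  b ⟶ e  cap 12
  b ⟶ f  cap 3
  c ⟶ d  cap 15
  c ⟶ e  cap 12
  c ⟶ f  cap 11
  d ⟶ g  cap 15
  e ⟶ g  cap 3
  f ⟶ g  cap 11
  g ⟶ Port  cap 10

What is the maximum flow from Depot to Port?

10

Augment Depot→a→d→g→Port: bottleneck 3, flow now 3.
Augment Depot→b→e→g→Port: bottleneck 3, flow now 6.
Augment Depot→b→f→g→Port: bottleneck 3, flow now 9.
Augment Depot→c→d→g→Port: bottleneck 1, flow now 10.
No augmenting path remains; maximum flow = 10.
In the residual graph, reachable from Depot: {Depot, a, b, c, d, e, f, g}.
Min-cut edges: g→Port (10); capacity 10 = 10.
This cut is saturated, so no flow can exceed 10.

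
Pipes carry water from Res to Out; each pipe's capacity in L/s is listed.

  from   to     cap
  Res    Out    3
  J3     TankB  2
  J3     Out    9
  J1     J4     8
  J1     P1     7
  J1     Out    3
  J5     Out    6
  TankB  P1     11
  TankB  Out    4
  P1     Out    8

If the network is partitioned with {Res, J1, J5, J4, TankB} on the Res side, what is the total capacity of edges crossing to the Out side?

Edges leaving {Res, J1, J5, J4, TankB}: Res→Out (3), J1→P1 (7), J1→Out (3), J5→Out (6), TankB→P1 (11), TankB→Out (4).
Cut capacity = 3 + 7 + 3 + 6 + 11 + 4 = 34.

34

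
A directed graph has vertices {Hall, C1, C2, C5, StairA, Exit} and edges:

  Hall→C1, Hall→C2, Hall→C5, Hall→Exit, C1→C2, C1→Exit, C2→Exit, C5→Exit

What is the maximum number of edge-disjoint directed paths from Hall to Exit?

4

Assign every edge capacity 1; by Menger, the answer equals the max flow.
Path Hall→Exit (+1); total 1.
Path Hall→C1→Exit (+1); total 2.
Path Hall→C2→Exit (+1); total 3.
Path Hall→C5→Exit (+1); total 4.
No residual Hall→Exit path; max flow = 4.
Certifying cut of size 4: {Hall→C1, Hall→C2, Hall→C5, Hall→Exit}.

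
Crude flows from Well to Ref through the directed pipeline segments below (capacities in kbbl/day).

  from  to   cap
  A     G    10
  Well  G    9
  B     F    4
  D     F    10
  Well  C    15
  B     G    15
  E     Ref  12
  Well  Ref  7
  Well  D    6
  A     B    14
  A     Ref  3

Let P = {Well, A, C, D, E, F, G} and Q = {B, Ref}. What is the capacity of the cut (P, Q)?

Edges leaving {Well, A, C, D, E, F, G}: Well→Ref (7), A→B (14), A→Ref (3), E→Ref (12).
Cut capacity = 7 + 14 + 3 + 12 = 36.

36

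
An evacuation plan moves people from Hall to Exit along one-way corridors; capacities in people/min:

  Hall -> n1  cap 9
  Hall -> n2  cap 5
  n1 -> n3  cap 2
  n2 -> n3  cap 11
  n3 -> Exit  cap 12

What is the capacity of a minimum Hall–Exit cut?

7

Augment Hall→n1→n3→Exit: bottleneck 2, flow now 2.
Augment Hall→n2→n3→Exit: bottleneck 5, flow now 7.
No augmenting path remains; maximum flow = 7.
By max-flow min-cut, the minimum cut capacity equals the max flow.
In the residual graph, reachable from Hall: {Hall, n1}.
Min-cut edges: Hall→n2 (5), n1→n3 (2); capacity 5 + 2 = 7.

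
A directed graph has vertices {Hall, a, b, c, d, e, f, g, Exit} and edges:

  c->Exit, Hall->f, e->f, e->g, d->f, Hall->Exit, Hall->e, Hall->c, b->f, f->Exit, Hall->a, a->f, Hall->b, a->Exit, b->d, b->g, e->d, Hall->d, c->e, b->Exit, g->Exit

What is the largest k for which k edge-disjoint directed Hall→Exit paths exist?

6

Assign every edge capacity 1; by Menger, the answer equals the max flow.
Path Hall→Exit (+1); total 1.
Path Hall→a→Exit (+1); total 2.
Path Hall→b→Exit (+1); total 3.
Path Hall→c→Exit (+1); total 4.
Path Hall→f→Exit (+1); total 5.
Path Hall→e→g→Exit (+1); total 6.
No residual Hall→Exit path; max flow = 6.
Certifying cut of size 6: {Hall→Exit, Hall→a, Hall→b, Hall→c, Hall→e, f→Exit}.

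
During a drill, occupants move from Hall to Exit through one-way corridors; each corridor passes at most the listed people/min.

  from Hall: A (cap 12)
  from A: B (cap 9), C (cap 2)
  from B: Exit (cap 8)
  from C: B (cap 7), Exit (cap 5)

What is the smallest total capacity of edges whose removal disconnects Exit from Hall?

10

Augment Hall→A→B→Exit: bottleneck 8, flow now 8.
Augment Hall→A→C→Exit: bottleneck 2, flow now 10.
No augmenting path remains; maximum flow = 10.
By max-flow min-cut, the minimum cut capacity equals the max flow.
In the residual graph, reachable from Hall: {Hall, A, B}.
Min-cut edges: A→C (2), B→Exit (8); capacity 2 + 8 = 10.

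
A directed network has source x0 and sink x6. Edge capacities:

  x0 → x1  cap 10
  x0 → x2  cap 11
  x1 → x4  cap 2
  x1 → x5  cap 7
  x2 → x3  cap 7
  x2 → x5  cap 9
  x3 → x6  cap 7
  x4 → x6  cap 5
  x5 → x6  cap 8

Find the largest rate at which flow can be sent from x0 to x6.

17

Augment x0→x1→x4→x6: bottleneck 2, flow now 2.
Augment x0→x1→x5→x6: bottleneck 7, flow now 9.
Augment x0→x2→x3→x6: bottleneck 7, flow now 16.
Augment x0→x2→x5→x6: bottleneck 1, flow now 17.
No augmenting path remains; maximum flow = 17.
In the residual graph, reachable from x0: {x0, x1, x2, x5}.
Min-cut edges: x1→x4 (2), x2→x3 (7), x5→x6 (8); capacity 2 + 7 + 8 = 17.
This cut is saturated, so no flow can exceed 17.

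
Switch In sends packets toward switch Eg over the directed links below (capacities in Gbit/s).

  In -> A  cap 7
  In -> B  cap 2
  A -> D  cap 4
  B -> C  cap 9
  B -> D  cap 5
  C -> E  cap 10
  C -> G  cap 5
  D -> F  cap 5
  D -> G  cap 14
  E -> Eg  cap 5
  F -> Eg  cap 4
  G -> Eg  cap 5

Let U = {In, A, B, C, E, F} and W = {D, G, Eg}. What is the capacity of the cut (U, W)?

23

Edges leaving {In, A, B, C, E, F}: A→D (4), B→D (5), C→G (5), E→Eg (5), F→Eg (4).
Cut capacity = 4 + 5 + 5 + 5 + 4 = 23.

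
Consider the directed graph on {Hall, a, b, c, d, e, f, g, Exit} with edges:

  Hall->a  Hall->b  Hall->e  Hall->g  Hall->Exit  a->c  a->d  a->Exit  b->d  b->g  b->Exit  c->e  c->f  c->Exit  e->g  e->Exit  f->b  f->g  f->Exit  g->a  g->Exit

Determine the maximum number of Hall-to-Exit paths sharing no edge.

5

Assign every edge capacity 1; by Menger, the answer equals the max flow.
Path Hall→Exit (+1); total 1.
Path Hall→a→Exit (+1); total 2.
Path Hall→b→Exit (+1); total 3.
Path Hall→e→Exit (+1); total 4.
Path Hall→g→Exit (+1); total 5.
No residual Hall→Exit path; max flow = 5.
Certifying cut of size 5: {Hall→Exit, Hall→a, Hall→b, Hall→e, Hall→g}.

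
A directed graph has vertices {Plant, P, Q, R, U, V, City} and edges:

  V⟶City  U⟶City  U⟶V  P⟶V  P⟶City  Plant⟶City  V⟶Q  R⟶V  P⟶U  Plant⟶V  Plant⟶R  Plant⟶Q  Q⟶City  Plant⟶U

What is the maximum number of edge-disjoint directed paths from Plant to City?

4

Assign every edge capacity 1; by Menger, the answer equals the max flow.
Path Plant→City (+1); total 1.
Path Plant→Q→City (+1); total 2.
Path Plant→U→City (+1); total 3.
Path Plant→V→City (+1); total 4.
No residual Plant→City path; max flow = 4.
Certifying cut of size 4: {Plant→City, Plant→U, Q→City, V→City}.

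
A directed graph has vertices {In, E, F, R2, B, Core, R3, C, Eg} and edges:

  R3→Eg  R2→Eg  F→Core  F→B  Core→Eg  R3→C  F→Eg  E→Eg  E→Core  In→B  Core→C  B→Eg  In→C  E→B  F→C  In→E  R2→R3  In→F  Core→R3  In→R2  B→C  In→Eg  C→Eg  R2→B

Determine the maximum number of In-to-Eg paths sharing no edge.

6

Assign every edge capacity 1; by Menger, the answer equals the max flow.
Path In→Eg (+1); total 1.
Path In→E→Eg (+1); total 2.
Path In→F→Eg (+1); total 3.
Path In→R2→Eg (+1); total 4.
Path In→B→Eg (+1); total 5.
Path In→C→Eg (+1); total 6.
No residual In→Eg path; max flow = 6.
Certifying cut of size 6: {In→B, In→C, In→E, In→Eg, In→F, In→R2}.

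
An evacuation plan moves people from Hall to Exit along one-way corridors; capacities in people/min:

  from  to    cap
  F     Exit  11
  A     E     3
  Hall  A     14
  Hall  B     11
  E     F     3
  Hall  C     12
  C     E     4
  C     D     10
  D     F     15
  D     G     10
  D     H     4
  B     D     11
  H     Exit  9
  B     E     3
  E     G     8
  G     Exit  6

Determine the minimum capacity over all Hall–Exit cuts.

Augment Hall→A→E→F→Exit: bottleneck 3, flow now 3.
Augment Hall→B→D→F→Exit: bottleneck 8, flow now 11.
Augment Hall→B→D→G→Exit: bottleneck 3, flow now 14.
Augment Hall→C→D→G→Exit: bottleneck 3, flow now 17.
Augment Hall→C→D→H→Exit: bottleneck 4, flow now 21.
No augmenting path remains; maximum flow = 21.
By max-flow min-cut, the minimum cut capacity equals the max flow.
In the residual graph, reachable from Hall: {Hall, A, B, C, D, E, F, G}.
Min-cut edges: D→H (4), F→Exit (11), G→Exit (6); capacity 4 + 11 + 6 = 21.

21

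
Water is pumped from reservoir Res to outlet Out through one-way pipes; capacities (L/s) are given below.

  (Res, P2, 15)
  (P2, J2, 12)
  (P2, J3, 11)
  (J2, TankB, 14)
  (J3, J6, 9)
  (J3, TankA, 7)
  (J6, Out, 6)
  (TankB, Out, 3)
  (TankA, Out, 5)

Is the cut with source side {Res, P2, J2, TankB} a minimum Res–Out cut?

Yes — it is a minimum cut (capacity 14).

Given cut capacity: 11 + 3 = 14.
Augment Res→P2→J2→TankB→Out: bottleneck 3, flow now 3.
Augment Res→P2→J3→J6→Out: bottleneck 6, flow now 9.
Augment Res→P2→J3→TankA→Out: bottleneck 5, flow now 14.
No augmenting path remains; maximum flow = 14.
Cut capacity 14 equals the max flow, so it is a minimum cut.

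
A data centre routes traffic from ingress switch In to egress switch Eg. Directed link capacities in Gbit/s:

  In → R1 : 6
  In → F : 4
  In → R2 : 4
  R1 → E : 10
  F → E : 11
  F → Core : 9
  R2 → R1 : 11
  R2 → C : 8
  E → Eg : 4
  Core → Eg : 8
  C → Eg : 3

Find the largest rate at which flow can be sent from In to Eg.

11

Augment In→R1→E→Eg: bottleneck 4, flow now 4.
Augment In→F→Core→Eg: bottleneck 4, flow now 8.
Augment In→R2→C→Eg: bottleneck 3, flow now 11.
No augmenting path remains; maximum flow = 11.
In the residual graph, reachable from In: {In, R1, R2, E, C}.
Min-cut edges: In→F (4), E→Eg (4), C→Eg (3); capacity 4 + 4 + 3 = 11.
This cut is saturated, so no flow can exceed 11.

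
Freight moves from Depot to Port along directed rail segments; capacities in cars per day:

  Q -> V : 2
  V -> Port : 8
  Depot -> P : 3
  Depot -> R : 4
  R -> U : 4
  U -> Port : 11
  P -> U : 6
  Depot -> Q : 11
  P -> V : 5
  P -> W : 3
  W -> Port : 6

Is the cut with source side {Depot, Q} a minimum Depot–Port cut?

Given cut capacity: 3 + 4 + 2 = 9.
Augment Depot→P→U→Port: bottleneck 3, flow now 3.
Augment Depot→Q→V→Port: bottleneck 2, flow now 5.
Augment Depot→R→U→Port: bottleneck 4, flow now 9.
No augmenting path remains; maximum flow = 9.
Cut capacity 9 equals the max flow, so it is a minimum cut.

Yes — it is a minimum cut (capacity 9).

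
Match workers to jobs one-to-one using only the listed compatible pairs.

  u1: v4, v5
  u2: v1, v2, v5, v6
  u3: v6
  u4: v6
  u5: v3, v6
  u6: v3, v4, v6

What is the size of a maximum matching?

Unit-capacity flow: source→left, listed edges, right→sink; max matching = max flow.
Augmenting path u1→v4 (+1); matched 1.
Augmenting path u2→v1 (+1); matched 2.
Augmenting path u3→v6 (+1); matched 3.
Augmenting path u5→v3 (+1); matched 4.
Augmenting path u6→v4→u1→v5 (+1); matched 5.
No augmenting path remains; maximum matching = 5.
König certificate: {u1, u2, u5, u6, v6} is a vertex cover of size 5 (every listed pair touches it), so no matching can be larger.

5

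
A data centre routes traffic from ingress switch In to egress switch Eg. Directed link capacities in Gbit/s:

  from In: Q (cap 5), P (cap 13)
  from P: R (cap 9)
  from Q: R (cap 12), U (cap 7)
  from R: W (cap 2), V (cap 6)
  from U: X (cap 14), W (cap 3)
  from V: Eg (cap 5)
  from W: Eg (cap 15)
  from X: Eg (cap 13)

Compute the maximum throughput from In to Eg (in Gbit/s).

12

Augment In→P→R→V→Eg: bottleneck 5, flow now 5.
Augment In→P→R→W→Eg: bottleneck 2, flow now 7.
Augment In→Q→U→W→Eg: bottleneck 3, flow now 10.
Augment In→Q→U→X→Eg: bottleneck 2, flow now 12.
No augmenting path remains; maximum flow = 12.
In the residual graph, reachable from In: {In, P, R, V}.
Min-cut edges: In→Q (5), R→W (2), V→Eg (5); capacity 5 + 2 + 5 = 12.
This cut is saturated, so no flow can exceed 12.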